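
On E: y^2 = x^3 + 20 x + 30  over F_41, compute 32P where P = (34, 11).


k = 32 = 100000_2 (binary, LSB first: 000001)
Double-and-add from P = (34, 11):
  bit 0 = 0: acc unchanged = O
  bit 1 = 0: acc unchanged = O
  bit 2 = 0: acc unchanged = O
  bit 3 = 0: acc unchanged = O
  bit 4 = 0: acc unchanged = O
  bit 5 = 1: acc = O + (2, 18) = (2, 18)

32P = (2, 18)


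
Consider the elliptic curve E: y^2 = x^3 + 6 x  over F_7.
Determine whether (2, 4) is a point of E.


Check whether y^2 = x^3 + 6 x + 0 (mod 7) for (x, y) = (2, 4).
LHS: y^2 = 4^2 mod 7 = 2
RHS: x^3 + 6 x + 0 = 2^3 + 6*2 + 0 mod 7 = 6
LHS != RHS

No, not on the curve


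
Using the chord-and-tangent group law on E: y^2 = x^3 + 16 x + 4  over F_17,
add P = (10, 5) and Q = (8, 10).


P != Q, so use the chord formula.
s = (y2 - y1) / (x2 - x1) = (5) / (15) mod 17 = 6
x3 = s^2 - x1 - x2 mod 17 = 6^2 - 10 - 8 = 1
y3 = s (x1 - x3) - y1 mod 17 = 6 * (10 - 1) - 5 = 15

P + Q = (1, 15)


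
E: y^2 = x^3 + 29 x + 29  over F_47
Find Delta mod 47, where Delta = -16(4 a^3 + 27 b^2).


4 a^3 + 27 b^2 = 4*29^3 + 27*29^2 = 97556 + 22707 = 120263
Delta = -16 * (120263) = -1924208
Delta mod 47 = 19

Delta = 19 (mod 47)


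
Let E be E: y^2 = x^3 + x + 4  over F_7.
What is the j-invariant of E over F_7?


Delta = -16(4 a^3 + 27 b^2) mod 7 = 3
-1728 * (4 a)^3 = -1728 * (4*1)^3 mod 7 = 1
j = 1 * 3^(-1) mod 7 = 5

j = 5 (mod 7)


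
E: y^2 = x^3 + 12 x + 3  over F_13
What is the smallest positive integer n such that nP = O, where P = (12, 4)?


Compute successive multiples of P until we hit O:
  1P = (12, 4)
  2P = (11, 6)
  3P = (7, 12)
  4P = (8, 0)
  5P = (7, 1)
  6P = (11, 7)
  7P = (12, 9)
  8P = O

ord(P) = 8


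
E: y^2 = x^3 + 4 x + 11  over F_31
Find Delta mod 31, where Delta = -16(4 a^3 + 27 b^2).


4 a^3 + 27 b^2 = 4*4^3 + 27*11^2 = 256 + 3267 = 3523
Delta = -16 * (3523) = -56368
Delta mod 31 = 21

Delta = 21 (mod 31)


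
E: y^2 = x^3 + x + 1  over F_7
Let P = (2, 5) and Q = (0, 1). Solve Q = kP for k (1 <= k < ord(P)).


Enumerate multiples of P until we hit Q = (0, 1):
  1P = (2, 5)
  2P = (0, 6)
  3P = (0, 1)
Match found at i = 3.

k = 3


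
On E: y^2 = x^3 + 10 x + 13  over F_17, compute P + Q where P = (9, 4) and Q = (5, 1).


P != Q, so use the chord formula.
s = (y2 - y1) / (x2 - x1) = (14) / (13) mod 17 = 5
x3 = s^2 - x1 - x2 mod 17 = 5^2 - 9 - 5 = 11
y3 = s (x1 - x3) - y1 mod 17 = 5 * (9 - 11) - 4 = 3

P + Q = (11, 3)


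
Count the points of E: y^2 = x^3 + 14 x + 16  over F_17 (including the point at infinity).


For each x in F_17, count y with y^2 = x^3 + 14 x + 16 mod 17:
  x = 0: RHS = 16, y in [4, 13]  -> 2 point(s)
  x = 2: RHS = 1, y in [1, 16]  -> 2 point(s)
  x = 3: RHS = 0, y in [0]  -> 1 point(s)
  x = 4: RHS = 0, y in [0]  -> 1 point(s)
  x = 7: RHS = 15, y in [7, 10]  -> 2 point(s)
  x = 9: RHS = 4, y in [2, 15]  -> 2 point(s)
  x = 10: RHS = 0, y in [0]  -> 1 point(s)
  x = 12: RHS = 8, y in [5, 12]  -> 2 point(s)
  x = 13: RHS = 15, y in [7, 10]  -> 2 point(s)
  x = 14: RHS = 15, y in [7, 10]  -> 2 point(s)
  x = 16: RHS = 1, y in [1, 16]  -> 2 point(s)
Affine points: 19. Add the point at infinity: total = 20.

#E(F_17) = 20


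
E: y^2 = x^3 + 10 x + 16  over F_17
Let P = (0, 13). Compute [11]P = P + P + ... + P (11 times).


k = 11 = 1011_2 (binary, LSB first: 1101)
Double-and-add from P = (0, 13):
  bit 0 = 1: acc = O + (0, 13) = (0, 13)
  bit 1 = 1: acc = (0, 13) + (9, 11) = (7, 15)
  bit 2 = 0: acc unchanged = (7, 15)
  bit 3 = 1: acc = (7, 15) + (5, 2) = (9, 6)

11P = (9, 6)


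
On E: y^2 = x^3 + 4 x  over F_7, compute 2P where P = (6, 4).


Doubling: s = (3 x1^2 + a) / (2 y1)
s = (3*6^2 + 4) / (2*4) mod 7 = 0
x3 = s^2 - 2 x1 mod 7 = 0^2 - 2*6 = 2
y3 = s (x1 - x3) - y1 mod 7 = 0 * (6 - 2) - 4 = 3

2P = (2, 3)


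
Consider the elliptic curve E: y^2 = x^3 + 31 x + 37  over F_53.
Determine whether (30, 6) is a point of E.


Check whether y^2 = x^3 + 31 x + 37 (mod 53) for (x, y) = (30, 6).
LHS: y^2 = 6^2 mod 53 = 36
RHS: x^3 + 31 x + 37 = 30^3 + 31*30 + 37 mod 53 = 36
LHS = RHS

Yes, on the curve


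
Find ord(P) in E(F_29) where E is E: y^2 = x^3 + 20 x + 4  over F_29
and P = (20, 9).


Compute successive multiples of P until we hit O:
  1P = (20, 9)
  2P = (13, 24)
  3P = (0, 2)
  4P = (25, 11)
  5P = (12, 0)
  6P = (25, 18)
  7P = (0, 27)
  8P = (13, 5)
  ... (continuing to 10P)
  10P = O

ord(P) = 10


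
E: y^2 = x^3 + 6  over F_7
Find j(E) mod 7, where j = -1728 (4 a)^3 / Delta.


Delta = -16(4 a^3 + 27 b^2) mod 7 = 2
-1728 * (4 a)^3 = -1728 * (4*0)^3 mod 7 = 0
j = 0 * 2^(-1) mod 7 = 0

j = 0 (mod 7)


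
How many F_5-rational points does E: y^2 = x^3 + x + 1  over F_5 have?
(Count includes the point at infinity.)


For each x in F_5, count y with y^2 = x^3 + 1 x + 1 mod 5:
  x = 0: RHS = 1, y in [1, 4]  -> 2 point(s)
  x = 2: RHS = 1, y in [1, 4]  -> 2 point(s)
  x = 3: RHS = 1, y in [1, 4]  -> 2 point(s)
  x = 4: RHS = 4, y in [2, 3]  -> 2 point(s)
Affine points: 8. Add the point at infinity: total = 9.

#E(F_5) = 9


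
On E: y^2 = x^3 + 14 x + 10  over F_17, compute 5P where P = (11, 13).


k = 5 = 101_2 (binary, LSB first: 101)
Double-and-add from P = (11, 13):
  bit 0 = 1: acc = O + (11, 13) = (11, 13)
  bit 1 = 0: acc unchanged = (11, 13)
  bit 2 = 1: acc = (11, 13) + (5, 16) = (14, 14)

5P = (14, 14)


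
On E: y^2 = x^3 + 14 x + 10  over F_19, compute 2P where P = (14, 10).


Doubling: s = (3 x1^2 + a) / (2 y1)
s = (3*14^2 + 14) / (2*10) mod 19 = 13
x3 = s^2 - 2 x1 mod 19 = 13^2 - 2*14 = 8
y3 = s (x1 - x3) - y1 mod 19 = 13 * (14 - 8) - 10 = 11

2P = (8, 11)


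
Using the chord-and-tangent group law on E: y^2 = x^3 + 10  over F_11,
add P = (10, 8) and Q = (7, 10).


P != Q, so use the chord formula.
s = (y2 - y1) / (x2 - x1) = (2) / (8) mod 11 = 3
x3 = s^2 - x1 - x2 mod 11 = 3^2 - 10 - 7 = 3
y3 = s (x1 - x3) - y1 mod 11 = 3 * (10 - 3) - 8 = 2

P + Q = (3, 2)


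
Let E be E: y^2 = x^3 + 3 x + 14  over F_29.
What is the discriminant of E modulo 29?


4 a^3 + 27 b^2 = 4*3^3 + 27*14^2 = 108 + 5292 = 5400
Delta = -16 * (5400) = -86400
Delta mod 29 = 20

Delta = 20 (mod 29)


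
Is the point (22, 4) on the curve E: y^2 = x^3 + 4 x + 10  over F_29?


Check whether y^2 = x^3 + 4 x + 10 (mod 29) for (x, y) = (22, 4).
LHS: y^2 = 4^2 mod 29 = 16
RHS: x^3 + 4 x + 10 = 22^3 + 4*22 + 10 mod 29 = 16
LHS = RHS

Yes, on the curve


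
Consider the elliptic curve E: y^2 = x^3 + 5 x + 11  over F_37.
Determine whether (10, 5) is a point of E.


Check whether y^2 = x^3 + 5 x + 11 (mod 37) for (x, y) = (10, 5).
LHS: y^2 = 5^2 mod 37 = 25
RHS: x^3 + 5 x + 11 = 10^3 + 5*10 + 11 mod 37 = 25
LHS = RHS

Yes, on the curve


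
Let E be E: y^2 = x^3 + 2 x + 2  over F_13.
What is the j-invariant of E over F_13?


Delta = -16(4 a^3 + 27 b^2) mod 13 = 9
-1728 * (4 a)^3 = -1728 * (4*2)^3 mod 13 = 5
j = 5 * 9^(-1) mod 13 = 2

j = 2 (mod 13)


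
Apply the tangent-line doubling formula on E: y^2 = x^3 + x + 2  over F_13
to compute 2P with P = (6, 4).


Doubling: s = (3 x1^2 + a) / (2 y1)
s = (3*6^2 + 1) / (2*4) mod 13 = 12
x3 = s^2 - 2 x1 mod 13 = 12^2 - 2*6 = 2
y3 = s (x1 - x3) - y1 mod 13 = 12 * (6 - 2) - 4 = 5

2P = (2, 5)


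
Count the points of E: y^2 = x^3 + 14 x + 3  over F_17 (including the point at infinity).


For each x in F_17, count y with y^2 = x^3 + 14 x + 3 mod 17:
  x = 1: RHS = 1, y in [1, 16]  -> 2 point(s)
  x = 3: RHS = 4, y in [2, 15]  -> 2 point(s)
  x = 4: RHS = 4, y in [2, 15]  -> 2 point(s)
  x = 7: RHS = 2, y in [6, 11]  -> 2 point(s)
  x = 8: RHS = 15, y in [7, 10]  -> 2 point(s)
  x = 9: RHS = 8, y in [5, 12]  -> 2 point(s)
  x = 10: RHS = 4, y in [2, 15]  -> 2 point(s)
  x = 11: RHS = 9, y in [3, 14]  -> 2 point(s)
  x = 13: RHS = 2, y in [6, 11]  -> 2 point(s)
  x = 14: RHS = 2, y in [6, 11]  -> 2 point(s)
  x = 15: RHS = 1, y in [1, 16]  -> 2 point(s)
Affine points: 22. Add the point at infinity: total = 23.

#E(F_17) = 23


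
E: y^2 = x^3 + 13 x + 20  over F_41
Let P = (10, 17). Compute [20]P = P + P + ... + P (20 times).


k = 20 = 10100_2 (binary, LSB first: 00101)
Double-and-add from P = (10, 17):
  bit 0 = 0: acc unchanged = O
  bit 1 = 0: acc unchanged = O
  bit 2 = 1: acc = O + (12, 10) = (12, 10)
  bit 3 = 0: acc unchanged = (12, 10)
  bit 4 = 1: acc = (12, 10) + (8, 12) = (11, 10)

20P = (11, 10)


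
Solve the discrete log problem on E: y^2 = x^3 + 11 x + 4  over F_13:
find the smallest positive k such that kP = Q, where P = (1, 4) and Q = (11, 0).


Enumerate multiples of P until we hit Q = (11, 0):
  1P = (1, 4)
  2P = (10, 3)
  3P = (11, 0)
Match found at i = 3.

k = 3


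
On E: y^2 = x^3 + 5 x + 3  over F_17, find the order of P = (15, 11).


Compute successive multiples of P until we hit O:
  1P = (15, 11)
  2P = (4, 6)
  3P = (2, 15)
  4P = (1, 3)
  5P = (10, 4)
  6P = (13, 2)
  7P = (5, 0)
  8P = (13, 15)
  ... (continuing to 14P)
  14P = O

ord(P) = 14


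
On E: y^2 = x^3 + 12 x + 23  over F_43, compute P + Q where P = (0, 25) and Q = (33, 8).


P != Q, so use the chord formula.
s = (y2 - y1) / (x2 - x1) = (26) / (33) mod 43 = 6
x3 = s^2 - x1 - x2 mod 43 = 6^2 - 0 - 33 = 3
y3 = s (x1 - x3) - y1 mod 43 = 6 * (0 - 3) - 25 = 0

P + Q = (3, 0)


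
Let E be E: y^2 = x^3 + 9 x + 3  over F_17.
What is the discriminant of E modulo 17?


4 a^3 + 27 b^2 = 4*9^3 + 27*3^2 = 2916 + 243 = 3159
Delta = -16 * (3159) = -50544
Delta mod 17 = 14

Delta = 14 (mod 17)


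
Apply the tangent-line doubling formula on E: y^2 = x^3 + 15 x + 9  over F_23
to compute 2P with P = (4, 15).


Doubling: s = (3 x1^2 + a) / (2 y1)
s = (3*4^2 + 15) / (2*15) mod 23 = 9
x3 = s^2 - 2 x1 mod 23 = 9^2 - 2*4 = 4
y3 = s (x1 - x3) - y1 mod 23 = 9 * (4 - 4) - 15 = 8

2P = (4, 8)


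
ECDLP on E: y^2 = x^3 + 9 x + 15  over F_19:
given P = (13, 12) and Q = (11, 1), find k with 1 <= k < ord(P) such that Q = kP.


Enumerate multiples of P until we hit Q = (11, 1):
  1P = (13, 12)
  2P = (4, 1)
  3P = (11, 1)
Match found at i = 3.

k = 3


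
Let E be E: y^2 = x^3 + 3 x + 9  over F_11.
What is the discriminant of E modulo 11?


4 a^3 + 27 b^2 = 4*3^3 + 27*9^2 = 108 + 2187 = 2295
Delta = -16 * (2295) = -36720
Delta mod 11 = 9

Delta = 9 (mod 11)


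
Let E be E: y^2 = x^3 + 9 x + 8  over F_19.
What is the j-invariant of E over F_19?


Delta = -16(4 a^3 + 27 b^2) mod 19 = 5
-1728 * (4 a)^3 = -1728 * (4*9)^3 mod 19 = 11
j = 11 * 5^(-1) mod 19 = 6

j = 6 (mod 19)


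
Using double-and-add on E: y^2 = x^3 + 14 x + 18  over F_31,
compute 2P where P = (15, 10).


k = 2 = 10_2 (binary, LSB first: 01)
Double-and-add from P = (15, 10):
  bit 0 = 0: acc unchanged = O
  bit 1 = 1: acc = O + (26, 28) = (26, 28)

2P = (26, 28)


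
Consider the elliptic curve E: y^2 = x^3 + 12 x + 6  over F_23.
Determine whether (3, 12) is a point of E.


Check whether y^2 = x^3 + 12 x + 6 (mod 23) for (x, y) = (3, 12).
LHS: y^2 = 12^2 mod 23 = 6
RHS: x^3 + 12 x + 6 = 3^3 + 12*3 + 6 mod 23 = 0
LHS != RHS

No, not on the curve


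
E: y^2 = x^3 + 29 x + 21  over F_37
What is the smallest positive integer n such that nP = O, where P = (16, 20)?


Compute successive multiples of P until we hit O:
  1P = (16, 20)
  2P = (33, 27)
  3P = (18, 14)
  4P = (12, 5)
  5P = (30, 20)
  6P = (28, 17)
  7P = (0, 13)
  8P = (17, 5)
  ... (continuing to 46P)
  46P = O

ord(P) = 46


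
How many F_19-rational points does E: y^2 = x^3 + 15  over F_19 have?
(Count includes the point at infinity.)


For each x in F_19, count y with y^2 = x^3 + 0 x + 15 mod 19:
  x = 1: RHS = 16, y in [4, 15]  -> 2 point(s)
  x = 2: RHS = 4, y in [2, 17]  -> 2 point(s)
  x = 3: RHS = 4, y in [2, 17]  -> 2 point(s)
  x = 5: RHS = 7, y in [8, 11]  -> 2 point(s)
  x = 7: RHS = 16, y in [4, 15]  -> 2 point(s)
  x = 11: RHS = 16, y in [4, 15]  -> 2 point(s)
  x = 14: RHS = 4, y in [2, 17]  -> 2 point(s)
  x = 16: RHS = 7, y in [8, 11]  -> 2 point(s)
  x = 17: RHS = 7, y in [8, 11]  -> 2 point(s)
Affine points: 18. Add the point at infinity: total = 19.

#E(F_19) = 19


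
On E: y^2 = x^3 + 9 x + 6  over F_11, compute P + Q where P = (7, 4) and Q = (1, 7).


P != Q, so use the chord formula.
s = (y2 - y1) / (x2 - x1) = (3) / (5) mod 11 = 5
x3 = s^2 - x1 - x2 mod 11 = 5^2 - 7 - 1 = 6
y3 = s (x1 - x3) - y1 mod 11 = 5 * (7 - 6) - 4 = 1

P + Q = (6, 1)


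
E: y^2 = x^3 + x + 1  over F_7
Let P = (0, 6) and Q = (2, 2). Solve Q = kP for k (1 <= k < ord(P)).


Enumerate multiples of P until we hit Q = (2, 2):
  1P = (0, 6)
  2P = (2, 2)
Match found at i = 2.

k = 2


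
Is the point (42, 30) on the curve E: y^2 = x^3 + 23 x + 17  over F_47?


Check whether y^2 = x^3 + 23 x + 17 (mod 47) for (x, y) = (42, 30).
LHS: y^2 = 30^2 mod 47 = 7
RHS: x^3 + 23 x + 17 = 42^3 + 23*42 + 17 mod 47 = 12
LHS != RHS

No, not on the curve


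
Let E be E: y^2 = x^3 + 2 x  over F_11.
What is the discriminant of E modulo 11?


4 a^3 + 27 b^2 = 4*2^3 + 27*0^2 = 32 + 0 = 32
Delta = -16 * (32) = -512
Delta mod 11 = 5

Delta = 5 (mod 11)


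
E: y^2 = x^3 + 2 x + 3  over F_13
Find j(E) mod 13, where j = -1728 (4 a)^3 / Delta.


Delta = -16(4 a^3 + 27 b^2) mod 13 = 7
-1728 * (4 a)^3 = -1728 * (4*2)^3 mod 13 = 5
j = 5 * 7^(-1) mod 13 = 10

j = 10 (mod 13)


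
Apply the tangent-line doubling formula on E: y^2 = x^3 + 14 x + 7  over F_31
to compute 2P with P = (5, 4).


Doubling: s = (3 x1^2 + a) / (2 y1)
s = (3*5^2 + 14) / (2*4) mod 31 = 15
x3 = s^2 - 2 x1 mod 31 = 15^2 - 2*5 = 29
y3 = s (x1 - x3) - y1 mod 31 = 15 * (5 - 29) - 4 = 8

2P = (29, 8)


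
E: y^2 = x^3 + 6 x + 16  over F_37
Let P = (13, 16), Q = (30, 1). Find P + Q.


P != Q, so use the chord formula.
s = (y2 - y1) / (x2 - x1) = (22) / (17) mod 37 = 10
x3 = s^2 - x1 - x2 mod 37 = 10^2 - 13 - 30 = 20
y3 = s (x1 - x3) - y1 mod 37 = 10 * (13 - 20) - 16 = 25

P + Q = (20, 25)


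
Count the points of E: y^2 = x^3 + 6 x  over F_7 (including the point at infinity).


For each x in F_7, count y with y^2 = x^3 + 6 x + 0 mod 7:
  x = 0: RHS = 0, y in [0]  -> 1 point(s)
  x = 1: RHS = 0, y in [0]  -> 1 point(s)
  x = 4: RHS = 4, y in [2, 5]  -> 2 point(s)
  x = 5: RHS = 1, y in [1, 6]  -> 2 point(s)
  x = 6: RHS = 0, y in [0]  -> 1 point(s)
Affine points: 7. Add the point at infinity: total = 8.

#E(F_7) = 8


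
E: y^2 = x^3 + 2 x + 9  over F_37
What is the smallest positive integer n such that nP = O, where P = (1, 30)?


Compute successive multiples of P until we hit O:
  1P = (1, 30)
  2P = (7, 25)
  3P = (4, 28)
  4P = (16, 17)
  5P = (27, 32)
  6P = (2, 24)
  7P = (33, 14)
  8P = (31, 22)
  ... (continuing to 43P)
  43P = O

ord(P) = 43


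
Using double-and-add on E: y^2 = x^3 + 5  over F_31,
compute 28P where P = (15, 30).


k = 28 = 11100_2 (binary, LSB first: 00111)
Double-and-add from P = (15, 30):
  bit 0 = 0: acc unchanged = O
  bit 1 = 0: acc unchanged = O
  bit 2 = 1: acc = O + (22, 12) = (22, 12)
  bit 3 = 1: acc = (22, 12) + (28, 28) = (26, 29)
  bit 4 = 1: acc = (26, 29) + (3, 30) = (18, 3)

28P = (18, 3)


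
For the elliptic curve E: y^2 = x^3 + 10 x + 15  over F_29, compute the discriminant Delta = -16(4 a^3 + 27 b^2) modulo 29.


4 a^3 + 27 b^2 = 4*10^3 + 27*15^2 = 4000 + 6075 = 10075
Delta = -16 * (10075) = -161200
Delta mod 29 = 11

Delta = 11 (mod 29)


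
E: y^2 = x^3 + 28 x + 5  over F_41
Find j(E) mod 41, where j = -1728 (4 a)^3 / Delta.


Delta = -16(4 a^3 + 27 b^2) mod 41 = 2
-1728 * (4 a)^3 = -1728 * (4*28)^3 mod 41 = 32
j = 32 * 2^(-1) mod 41 = 16

j = 16 (mod 41)


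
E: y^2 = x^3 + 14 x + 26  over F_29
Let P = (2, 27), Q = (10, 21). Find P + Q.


P != Q, so use the chord formula.
s = (y2 - y1) / (x2 - x1) = (23) / (8) mod 29 = 21
x3 = s^2 - x1 - x2 mod 29 = 21^2 - 2 - 10 = 23
y3 = s (x1 - x3) - y1 mod 29 = 21 * (2 - 23) - 27 = 25

P + Q = (23, 25)


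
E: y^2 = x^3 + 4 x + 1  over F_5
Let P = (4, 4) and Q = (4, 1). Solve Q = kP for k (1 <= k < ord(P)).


Enumerate multiples of P until we hit Q = (4, 1):
  1P = (4, 4)
  2P = (3, 0)
  3P = (4, 1)
Match found at i = 3.

k = 3


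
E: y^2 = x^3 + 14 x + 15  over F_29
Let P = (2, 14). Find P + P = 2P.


Doubling: s = (3 x1^2 + a) / (2 y1)
s = (3*2^2 + 14) / (2*14) mod 29 = 3
x3 = s^2 - 2 x1 mod 29 = 3^2 - 2*2 = 5
y3 = s (x1 - x3) - y1 mod 29 = 3 * (2 - 5) - 14 = 6

2P = (5, 6)


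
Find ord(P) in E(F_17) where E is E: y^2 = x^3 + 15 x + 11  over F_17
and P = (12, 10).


Compute successive multiples of P until we hit O:
  1P = (12, 10)
  2P = (9, 12)
  3P = (4, 13)
  4P = (3, 10)
  5P = (2, 7)
  6P = (7, 0)
  7P = (2, 10)
  8P = (3, 7)
  ... (continuing to 12P)
  12P = O

ord(P) = 12


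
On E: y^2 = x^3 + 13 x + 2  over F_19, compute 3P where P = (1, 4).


k = 3 = 11_2 (binary, LSB first: 11)
Double-and-add from P = (1, 4):
  bit 0 = 1: acc = O + (1, 4) = (1, 4)
  bit 1 = 1: acc = (1, 4) + (2, 13) = (2, 6)

3P = (2, 6)


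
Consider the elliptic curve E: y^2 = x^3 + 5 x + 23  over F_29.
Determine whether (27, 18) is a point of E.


Check whether y^2 = x^3 + 5 x + 23 (mod 29) for (x, y) = (27, 18).
LHS: y^2 = 18^2 mod 29 = 5
RHS: x^3 + 5 x + 23 = 27^3 + 5*27 + 23 mod 29 = 5
LHS = RHS

Yes, on the curve


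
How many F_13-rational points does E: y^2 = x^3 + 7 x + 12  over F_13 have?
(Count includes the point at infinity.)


For each x in F_13, count y with y^2 = x^3 + 7 x + 12 mod 13:
  x = 0: RHS = 12, y in [5, 8]  -> 2 point(s)
  x = 4: RHS = 0, y in [0]  -> 1 point(s)
  x = 5: RHS = 3, y in [4, 9]  -> 2 point(s)
  x = 6: RHS = 10, y in [6, 7]  -> 2 point(s)
  x = 7: RHS = 1, y in [1, 12]  -> 2 point(s)
  x = 10: RHS = 3, y in [4, 9]  -> 2 point(s)
  x = 11: RHS = 3, y in [4, 9]  -> 2 point(s)
  x = 12: RHS = 4, y in [2, 11]  -> 2 point(s)
Affine points: 15. Add the point at infinity: total = 16.

#E(F_13) = 16


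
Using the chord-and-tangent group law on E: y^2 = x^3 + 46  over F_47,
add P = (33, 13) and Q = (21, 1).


P != Q, so use the chord formula.
s = (y2 - y1) / (x2 - x1) = (35) / (35) mod 47 = 1
x3 = s^2 - x1 - x2 mod 47 = 1^2 - 33 - 21 = 41
y3 = s (x1 - x3) - y1 mod 47 = 1 * (33 - 41) - 13 = 26

P + Q = (41, 26)


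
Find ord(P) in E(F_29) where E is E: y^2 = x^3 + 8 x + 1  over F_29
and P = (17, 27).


Compute successive multiples of P until we hit O:
  1P = (17, 27)
  2P = (2, 5)
  3P = (3, 9)
  4P = (0, 28)
  5P = (11, 17)
  6P = (7, 9)
  7P = (21, 18)
  8P = (16, 7)
  ... (continuing to 25P)
  25P = O

ord(P) = 25


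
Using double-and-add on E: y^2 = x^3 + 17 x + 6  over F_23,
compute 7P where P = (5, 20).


k = 7 = 111_2 (binary, LSB first: 111)
Double-and-add from P = (5, 20):
  bit 0 = 1: acc = O + (5, 20) = (5, 20)
  bit 1 = 1: acc = (5, 20) + (13, 3) = (7, 13)
  bit 2 = 1: acc = (7, 13) + (6, 18) = (12, 12)

7P = (12, 12)


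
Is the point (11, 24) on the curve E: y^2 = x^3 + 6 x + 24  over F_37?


Check whether y^2 = x^3 + 6 x + 24 (mod 37) for (x, y) = (11, 24).
LHS: y^2 = 24^2 mod 37 = 21
RHS: x^3 + 6 x + 24 = 11^3 + 6*11 + 24 mod 37 = 15
LHS != RHS

No, not on the curve


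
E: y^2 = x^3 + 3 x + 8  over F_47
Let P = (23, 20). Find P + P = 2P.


Doubling: s = (3 x1^2 + a) / (2 y1)
s = (3*23^2 + 3) / (2*20) mod 47 = 28
x3 = s^2 - 2 x1 mod 47 = 28^2 - 2*23 = 33
y3 = s (x1 - x3) - y1 mod 47 = 28 * (23 - 33) - 20 = 29

2P = (33, 29)


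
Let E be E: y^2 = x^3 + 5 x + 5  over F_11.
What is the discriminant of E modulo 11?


4 a^3 + 27 b^2 = 4*5^3 + 27*5^2 = 500 + 675 = 1175
Delta = -16 * (1175) = -18800
Delta mod 11 = 10

Delta = 10 (mod 11)


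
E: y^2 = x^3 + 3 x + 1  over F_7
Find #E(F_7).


For each x in F_7, count y with y^2 = x^3 + 3 x + 1 mod 7:
  x = 0: RHS = 1, y in [1, 6]  -> 2 point(s)
  x = 2: RHS = 1, y in [1, 6]  -> 2 point(s)
  x = 3: RHS = 2, y in [3, 4]  -> 2 point(s)
  x = 4: RHS = 0, y in [0]  -> 1 point(s)
  x = 5: RHS = 1, y in [1, 6]  -> 2 point(s)
  x = 6: RHS = 4, y in [2, 5]  -> 2 point(s)
Affine points: 11. Add the point at infinity: total = 12.

#E(F_7) = 12


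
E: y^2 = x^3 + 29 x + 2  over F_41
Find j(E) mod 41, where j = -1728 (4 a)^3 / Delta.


Delta = -16(4 a^3 + 27 b^2) mod 41 = 9
-1728 * (4 a)^3 = -1728 * (4*29)^3 mod 41 = 8
j = 8 * 9^(-1) mod 41 = 10

j = 10 (mod 41)


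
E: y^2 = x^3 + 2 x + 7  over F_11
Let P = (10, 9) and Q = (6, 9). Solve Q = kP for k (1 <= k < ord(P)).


Enumerate multiples of P until we hit Q = (6, 9):
  1P = (10, 9)
  2P = (7, 1)
  3P = (6, 9)
Match found at i = 3.

k = 3


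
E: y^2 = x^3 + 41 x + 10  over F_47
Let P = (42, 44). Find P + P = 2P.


Doubling: s = (3 x1^2 + a) / (2 y1)
s = (3*42^2 + 41) / (2*44) mod 47 = 12
x3 = s^2 - 2 x1 mod 47 = 12^2 - 2*42 = 13
y3 = s (x1 - x3) - y1 mod 47 = 12 * (42 - 13) - 44 = 22

2P = (13, 22)


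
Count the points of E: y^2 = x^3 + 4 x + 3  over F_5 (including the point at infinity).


For each x in F_5, count y with y^2 = x^3 + 4 x + 3 mod 5:
  x = 2: RHS = 4, y in [2, 3]  -> 2 point(s)
Affine points: 2. Add the point at infinity: total = 3.

#E(F_5) = 3


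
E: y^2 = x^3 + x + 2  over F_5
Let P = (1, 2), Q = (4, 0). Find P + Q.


P != Q, so use the chord formula.
s = (y2 - y1) / (x2 - x1) = (3) / (3) mod 5 = 1
x3 = s^2 - x1 - x2 mod 5 = 1^2 - 1 - 4 = 1
y3 = s (x1 - x3) - y1 mod 5 = 1 * (1 - 1) - 2 = 3

P + Q = (1, 3)


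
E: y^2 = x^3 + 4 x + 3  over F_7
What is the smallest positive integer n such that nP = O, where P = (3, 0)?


Compute successive multiples of P until we hit O:
  1P = (3, 0)
  2P = O

ord(P) = 2


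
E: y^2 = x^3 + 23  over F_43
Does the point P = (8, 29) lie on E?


Check whether y^2 = x^3 + 0 x + 23 (mod 43) for (x, y) = (8, 29).
LHS: y^2 = 29^2 mod 43 = 24
RHS: x^3 + 0 x + 23 = 8^3 + 0*8 + 23 mod 43 = 19
LHS != RHS

No, not on the curve


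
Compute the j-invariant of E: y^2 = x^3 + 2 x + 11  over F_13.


Delta = -16(4 a^3 + 27 b^2) mod 13 = 9
-1728 * (4 a)^3 = -1728 * (4*2)^3 mod 13 = 5
j = 5 * 9^(-1) mod 13 = 2

j = 2 (mod 13)


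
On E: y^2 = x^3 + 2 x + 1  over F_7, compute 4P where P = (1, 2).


k = 4 = 100_2 (binary, LSB first: 001)
Double-and-add from P = (1, 2):
  bit 0 = 0: acc unchanged = O
  bit 1 = 0: acc unchanged = O
  bit 2 = 1: acc = O + (1, 5) = (1, 5)

4P = (1, 5)


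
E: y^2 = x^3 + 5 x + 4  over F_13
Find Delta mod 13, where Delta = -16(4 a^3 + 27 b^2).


4 a^3 + 27 b^2 = 4*5^3 + 27*4^2 = 500 + 432 = 932
Delta = -16 * (932) = -14912
Delta mod 13 = 12

Delta = 12 (mod 13)


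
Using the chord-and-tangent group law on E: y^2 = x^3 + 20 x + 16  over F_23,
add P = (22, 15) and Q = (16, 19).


P != Q, so use the chord formula.
s = (y2 - y1) / (x2 - x1) = (4) / (17) mod 23 = 7
x3 = s^2 - x1 - x2 mod 23 = 7^2 - 22 - 16 = 11
y3 = s (x1 - x3) - y1 mod 23 = 7 * (22 - 11) - 15 = 16

P + Q = (11, 16)


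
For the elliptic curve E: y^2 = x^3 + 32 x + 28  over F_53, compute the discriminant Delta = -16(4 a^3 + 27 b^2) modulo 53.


4 a^3 + 27 b^2 = 4*32^3 + 27*28^2 = 131072 + 21168 = 152240
Delta = -16 * (152240) = -2435840
Delta mod 53 = 40

Delta = 40 (mod 53)


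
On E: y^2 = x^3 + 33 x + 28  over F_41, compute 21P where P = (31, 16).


k = 21 = 10101_2 (binary, LSB first: 10101)
Double-and-add from P = (31, 16):
  bit 0 = 1: acc = O + (31, 16) = (31, 16)
  bit 1 = 0: acc unchanged = (31, 16)
  bit 2 = 1: acc = (31, 16) + (2, 26) = (3, 21)
  bit 3 = 0: acc unchanged = (3, 21)
  bit 4 = 1: acc = (3, 21) + (6, 27) = (36, 36)

21P = (36, 36)


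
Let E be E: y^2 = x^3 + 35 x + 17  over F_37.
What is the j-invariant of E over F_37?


Delta = -16(4 a^3 + 27 b^2) mod 37 = 21
-1728 * (4 a)^3 = -1728 * (4*35)^3 mod 37 = 29
j = 29 * 21^(-1) mod 37 = 19

j = 19 (mod 37)


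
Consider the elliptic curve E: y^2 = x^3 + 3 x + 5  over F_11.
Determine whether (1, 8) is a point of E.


Check whether y^2 = x^3 + 3 x + 5 (mod 11) for (x, y) = (1, 8).
LHS: y^2 = 8^2 mod 11 = 9
RHS: x^3 + 3 x + 5 = 1^3 + 3*1 + 5 mod 11 = 9
LHS = RHS

Yes, on the curve


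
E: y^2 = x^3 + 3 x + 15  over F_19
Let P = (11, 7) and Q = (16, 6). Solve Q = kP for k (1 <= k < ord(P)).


Enumerate multiples of P until we hit Q = (16, 6):
  1P = (11, 7)
  2P = (17, 18)
  3P = (16, 6)
Match found at i = 3.

k = 3


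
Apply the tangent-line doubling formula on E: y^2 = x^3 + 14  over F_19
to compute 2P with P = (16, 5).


Doubling: s = (3 x1^2 + a) / (2 y1)
s = (3*16^2 + 0) / (2*5) mod 19 = 16
x3 = s^2 - 2 x1 mod 19 = 16^2 - 2*16 = 15
y3 = s (x1 - x3) - y1 mod 19 = 16 * (16 - 15) - 5 = 11

2P = (15, 11)


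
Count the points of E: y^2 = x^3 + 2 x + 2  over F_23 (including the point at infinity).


For each x in F_23, count y with y^2 = x^3 + 2 x + 2 mod 23:
  x = 0: RHS = 2, y in [5, 18]  -> 2 point(s)
  x = 3: RHS = 12, y in [9, 14]  -> 2 point(s)
  x = 6: RHS = 0, y in [0]  -> 1 point(s)
  x = 8: RHS = 1, y in [1, 22]  -> 2 point(s)
  x = 9: RHS = 13, y in [6, 17]  -> 2 point(s)
  x = 12: RHS = 6, y in [11, 12]  -> 2 point(s)
  x = 15: RHS = 3, y in [7, 16]  -> 2 point(s)
  x = 16: RHS = 13, y in [6, 17]  -> 2 point(s)
  x = 17: RHS = 4, y in [2, 21]  -> 2 point(s)
  x = 21: RHS = 13, y in [6, 17]  -> 2 point(s)
Affine points: 19. Add the point at infinity: total = 20.

#E(F_23) = 20


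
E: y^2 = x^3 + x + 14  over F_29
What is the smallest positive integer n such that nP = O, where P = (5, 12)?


Compute successive multiples of P until we hit O:
  1P = (5, 12)
  2P = (25, 2)
  3P = (21, 25)
  4P = (4, 16)
  5P = (7, 25)
  6P = (23, 16)
  7P = (10, 3)
  8P = (1, 4)
  ... (continuing to 34P)
  34P = O

ord(P) = 34


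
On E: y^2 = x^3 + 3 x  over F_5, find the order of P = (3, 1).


Compute successive multiples of P until we hit O:
  1P = (3, 1)
  2P = (4, 4)
  3P = (2, 2)
  4P = (1, 2)
  5P = (0, 0)
  6P = (1, 3)
  7P = (2, 3)
  8P = (4, 1)
  ... (continuing to 10P)
  10P = O

ord(P) = 10


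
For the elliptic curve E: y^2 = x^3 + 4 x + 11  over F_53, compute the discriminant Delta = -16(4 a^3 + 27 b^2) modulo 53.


4 a^3 + 27 b^2 = 4*4^3 + 27*11^2 = 256 + 3267 = 3523
Delta = -16 * (3523) = -56368
Delta mod 53 = 24

Delta = 24 (mod 53)


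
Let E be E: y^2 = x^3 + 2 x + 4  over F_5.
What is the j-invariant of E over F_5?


Delta = -16(4 a^3 + 27 b^2) mod 5 = 1
-1728 * (4 a)^3 = -1728 * (4*2)^3 mod 5 = 4
j = 4 * 1^(-1) mod 5 = 4

j = 4 (mod 5)


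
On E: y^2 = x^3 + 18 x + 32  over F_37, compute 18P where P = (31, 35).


k = 18 = 10010_2 (binary, LSB first: 01001)
Double-and-add from P = (31, 35):
  bit 0 = 0: acc unchanged = O
  bit 1 = 1: acc = O + (33, 28) = (33, 28)
  bit 2 = 0: acc unchanged = (33, 28)
  bit 3 = 0: acc unchanged = (33, 28)
  bit 4 = 1: acc = (33, 28) + (18, 3) = (34, 32)

18P = (34, 32)


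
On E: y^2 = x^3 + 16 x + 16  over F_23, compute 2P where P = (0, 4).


Doubling: s = (3 x1^2 + a) / (2 y1)
s = (3*0^2 + 16) / (2*4) mod 23 = 2
x3 = s^2 - 2 x1 mod 23 = 2^2 - 2*0 = 4
y3 = s (x1 - x3) - y1 mod 23 = 2 * (0 - 4) - 4 = 11

2P = (4, 11)


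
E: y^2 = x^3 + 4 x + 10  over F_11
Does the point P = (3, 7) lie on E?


Check whether y^2 = x^3 + 4 x + 10 (mod 11) for (x, y) = (3, 7).
LHS: y^2 = 7^2 mod 11 = 5
RHS: x^3 + 4 x + 10 = 3^3 + 4*3 + 10 mod 11 = 5
LHS = RHS

Yes, on the curve


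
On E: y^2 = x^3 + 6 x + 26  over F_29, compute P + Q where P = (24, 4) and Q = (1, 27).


P != Q, so use the chord formula.
s = (y2 - y1) / (x2 - x1) = (23) / (6) mod 29 = 28
x3 = s^2 - x1 - x2 mod 29 = 28^2 - 24 - 1 = 5
y3 = s (x1 - x3) - y1 mod 29 = 28 * (24 - 5) - 4 = 6

P + Q = (5, 6)


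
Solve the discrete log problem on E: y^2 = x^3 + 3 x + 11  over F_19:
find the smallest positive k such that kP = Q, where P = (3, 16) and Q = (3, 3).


Enumerate multiples of P until we hit Q = (3, 3):
  1P = (3, 16)
  2P = (0, 7)
  3P = (6, 13)
  4P = (11, 11)
  5P = (14, 17)
  6P = (13, 9)
  7P = (9, 11)
  8P = (4, 7)
  9P = (17, 15)
  10P = (15, 12)
  11P = (18, 8)
  12P = (2, 5)
  13P = (2, 14)
  14P = (18, 11)
  15P = (15, 7)
  16P = (17, 4)
  17P = (4, 12)
  18P = (9, 8)
  19P = (13, 10)
  20P = (14, 2)
  21P = (11, 8)
  22P = (6, 6)
  23P = (0, 12)
  24P = (3, 3)
Match found at i = 24.

k = 24


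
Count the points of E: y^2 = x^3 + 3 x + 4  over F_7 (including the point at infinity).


For each x in F_7, count y with y^2 = x^3 + 3 x + 4 mod 7:
  x = 0: RHS = 4, y in [2, 5]  -> 2 point(s)
  x = 1: RHS = 1, y in [1, 6]  -> 2 point(s)
  x = 2: RHS = 4, y in [2, 5]  -> 2 point(s)
  x = 5: RHS = 4, y in [2, 5]  -> 2 point(s)
  x = 6: RHS = 0, y in [0]  -> 1 point(s)
Affine points: 9. Add the point at infinity: total = 10.

#E(F_7) = 10


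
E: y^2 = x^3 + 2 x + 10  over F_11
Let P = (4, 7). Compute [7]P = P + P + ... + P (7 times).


k = 7 = 111_2 (binary, LSB first: 111)
Double-and-add from P = (4, 7):
  bit 0 = 1: acc = O + (4, 7) = (4, 7)
  bit 1 = 1: acc = (4, 7) + (7, 9) = (9, 8)
  bit 2 = 1: acc = (9, 8) + (2, 0) = (4, 4)

7P = (4, 4)


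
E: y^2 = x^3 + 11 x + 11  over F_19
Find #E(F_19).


For each x in F_19, count y with y^2 = x^3 + 11 x + 11 mod 19:
  x = 0: RHS = 11, y in [7, 12]  -> 2 point(s)
  x = 1: RHS = 4, y in [2, 17]  -> 2 point(s)
  x = 4: RHS = 5, y in [9, 10]  -> 2 point(s)
  x = 5: RHS = 1, y in [1, 18]  -> 2 point(s)
  x = 10: RHS = 0, y in [0]  -> 1 point(s)
  x = 11: RHS = 0, y in [0]  -> 1 point(s)
  x = 12: RHS = 9, y in [3, 16]  -> 2 point(s)
  x = 15: RHS = 17, y in [6, 13]  -> 2 point(s)
  x = 17: RHS = 0, y in [0]  -> 1 point(s)
Affine points: 15. Add the point at infinity: total = 16.

#E(F_19) = 16


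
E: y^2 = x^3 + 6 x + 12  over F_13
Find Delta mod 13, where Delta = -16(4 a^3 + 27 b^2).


4 a^3 + 27 b^2 = 4*6^3 + 27*12^2 = 864 + 3888 = 4752
Delta = -16 * (4752) = -76032
Delta mod 13 = 5

Delta = 5 (mod 13)


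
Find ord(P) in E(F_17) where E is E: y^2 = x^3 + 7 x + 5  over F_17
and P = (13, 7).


Compute successive multiples of P until we hit O:
  1P = (13, 7)
  2P = (6, 12)
  3P = (11, 11)
  4P = (14, 12)
  5P = (15, 0)
  6P = (14, 5)
  7P = (11, 6)
  8P = (6, 5)
  ... (continuing to 10P)
  10P = O

ord(P) = 10


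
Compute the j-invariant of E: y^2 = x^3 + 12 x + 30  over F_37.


Delta = -16(4 a^3 + 27 b^2) mod 37 = 34
-1728 * (4 a)^3 = -1728 * (4*12)^3 mod 37 = 26
j = 26 * 34^(-1) mod 37 = 16

j = 16 (mod 37)


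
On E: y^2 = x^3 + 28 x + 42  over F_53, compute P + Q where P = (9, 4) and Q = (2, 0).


P != Q, so use the chord formula.
s = (y2 - y1) / (x2 - x1) = (49) / (46) mod 53 = 46
x3 = s^2 - x1 - x2 mod 53 = 46^2 - 9 - 2 = 38
y3 = s (x1 - x3) - y1 mod 53 = 46 * (9 - 38) - 4 = 40

P + Q = (38, 40)


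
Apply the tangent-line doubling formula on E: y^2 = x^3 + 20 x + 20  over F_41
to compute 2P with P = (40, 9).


Doubling: s = (3 x1^2 + a) / (2 y1)
s = (3*40^2 + 20) / (2*9) mod 41 = 40
x3 = s^2 - 2 x1 mod 41 = 40^2 - 2*40 = 3
y3 = s (x1 - x3) - y1 mod 41 = 40 * (40 - 3) - 9 = 36

2P = (3, 36)


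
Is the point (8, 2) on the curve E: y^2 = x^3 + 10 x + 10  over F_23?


Check whether y^2 = x^3 + 10 x + 10 (mod 23) for (x, y) = (8, 2).
LHS: y^2 = 2^2 mod 23 = 4
RHS: x^3 + 10 x + 10 = 8^3 + 10*8 + 10 mod 23 = 4
LHS = RHS

Yes, on the curve


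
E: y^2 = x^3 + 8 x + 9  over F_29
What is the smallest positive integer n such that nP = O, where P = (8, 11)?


Compute successive multiples of P until we hit O:
  1P = (8, 11)
  2P = (12, 8)
  3P = (15, 16)
  4P = (0, 3)
  5P = (22, 4)
  6P = (21, 10)
  7P = (23, 8)
  8P = (5, 0)
  ... (continuing to 16P)
  16P = O

ord(P) = 16


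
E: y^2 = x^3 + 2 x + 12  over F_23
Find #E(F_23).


For each x in F_23, count y with y^2 = x^3 + 2 x + 12 mod 23:
  x = 0: RHS = 12, y in [9, 14]  -> 2 point(s)
  x = 2: RHS = 1, y in [1, 22]  -> 2 point(s)
  x = 5: RHS = 9, y in [3, 20]  -> 2 point(s)
  x = 7: RHS = 1, y in [1, 22]  -> 2 point(s)
  x = 9: RHS = 0, y in [0]  -> 1 point(s)
  x = 11: RHS = 8, y in [10, 13]  -> 2 point(s)
  x = 12: RHS = 16, y in [4, 19]  -> 2 point(s)
  x = 13: RHS = 4, y in [2, 21]  -> 2 point(s)
  x = 14: RHS = 1, y in [1, 22]  -> 2 point(s)
  x = 15: RHS = 13, y in [6, 17]  -> 2 point(s)
  x = 16: RHS = 0, y in [0]  -> 1 point(s)
  x = 19: RHS = 9, y in [3, 20]  -> 2 point(s)
  x = 20: RHS = 2, y in [5, 18]  -> 2 point(s)
  x = 21: RHS = 0, y in [0]  -> 1 point(s)
  x = 22: RHS = 9, y in [3, 20]  -> 2 point(s)
Affine points: 27. Add the point at infinity: total = 28.

#E(F_23) = 28


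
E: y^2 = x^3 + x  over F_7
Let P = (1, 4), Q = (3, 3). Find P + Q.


P != Q, so use the chord formula.
s = (y2 - y1) / (x2 - x1) = (6) / (2) mod 7 = 3
x3 = s^2 - x1 - x2 mod 7 = 3^2 - 1 - 3 = 5
y3 = s (x1 - x3) - y1 mod 7 = 3 * (1 - 5) - 4 = 5

P + Q = (5, 5)


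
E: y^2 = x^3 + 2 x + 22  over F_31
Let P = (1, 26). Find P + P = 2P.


Doubling: s = (3 x1^2 + a) / (2 y1)
s = (3*1^2 + 2) / (2*26) mod 31 = 15
x3 = s^2 - 2 x1 mod 31 = 15^2 - 2*1 = 6
y3 = s (x1 - x3) - y1 mod 31 = 15 * (1 - 6) - 26 = 23

2P = (6, 23)


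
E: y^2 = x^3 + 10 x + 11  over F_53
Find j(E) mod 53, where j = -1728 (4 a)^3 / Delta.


Delta = -16(4 a^3 + 27 b^2) mod 53 = 10
-1728 * (4 a)^3 = -1728 * (4*10)^3 mod 53 = 26
j = 26 * 10^(-1) mod 53 = 45

j = 45 (mod 53)


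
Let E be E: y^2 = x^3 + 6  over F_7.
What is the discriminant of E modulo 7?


4 a^3 + 27 b^2 = 4*0^3 + 27*6^2 = 0 + 972 = 972
Delta = -16 * (972) = -15552
Delta mod 7 = 2

Delta = 2 (mod 7)


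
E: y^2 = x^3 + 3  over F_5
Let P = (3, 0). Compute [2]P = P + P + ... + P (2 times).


k = 2 = 10_2 (binary, LSB first: 01)
Double-and-add from P = (3, 0):
  bit 0 = 0: acc unchanged = O
  bit 1 = 1: acc = O + O = O

2P = O


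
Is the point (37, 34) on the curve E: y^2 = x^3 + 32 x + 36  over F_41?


Check whether y^2 = x^3 + 32 x + 36 (mod 41) for (x, y) = (37, 34).
LHS: y^2 = 34^2 mod 41 = 8
RHS: x^3 + 32 x + 36 = 37^3 + 32*37 + 36 mod 41 = 8
LHS = RHS

Yes, on the curve


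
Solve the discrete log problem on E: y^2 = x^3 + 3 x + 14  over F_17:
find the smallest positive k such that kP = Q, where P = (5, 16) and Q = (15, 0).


Enumerate multiples of P until we hit Q = (15, 0):
  1P = (5, 16)
  2P = (15, 0)
Match found at i = 2.

k = 2


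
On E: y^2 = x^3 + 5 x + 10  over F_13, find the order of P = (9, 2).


Compute successive multiples of P until we hit O:
  1P = (9, 2)
  2P = (4, 9)
  3P = (3, 0)
  4P = (4, 4)
  5P = (9, 11)
  6P = O

ord(P) = 6


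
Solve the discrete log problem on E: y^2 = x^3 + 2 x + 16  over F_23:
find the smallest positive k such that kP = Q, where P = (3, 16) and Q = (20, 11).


Enumerate multiples of P until we hit Q = (20, 11):
  1P = (3, 16)
  2P = (20, 11)
Match found at i = 2.

k = 2


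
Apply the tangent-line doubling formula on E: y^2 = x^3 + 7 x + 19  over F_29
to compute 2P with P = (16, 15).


Doubling: s = (3 x1^2 + a) / (2 y1)
s = (3*16^2 + 7) / (2*15) mod 29 = 21
x3 = s^2 - 2 x1 mod 29 = 21^2 - 2*16 = 3
y3 = s (x1 - x3) - y1 mod 29 = 21 * (16 - 3) - 15 = 26

2P = (3, 26)


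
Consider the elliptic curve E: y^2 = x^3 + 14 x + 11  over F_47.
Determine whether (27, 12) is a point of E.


Check whether y^2 = x^3 + 14 x + 11 (mod 47) for (x, y) = (27, 12).
LHS: y^2 = 12^2 mod 47 = 3
RHS: x^3 + 14 x + 11 = 27^3 + 14*27 + 11 mod 47 = 3
LHS = RHS

Yes, on the curve


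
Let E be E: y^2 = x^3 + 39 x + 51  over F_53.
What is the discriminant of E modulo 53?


4 a^3 + 27 b^2 = 4*39^3 + 27*51^2 = 237276 + 70227 = 307503
Delta = -16 * (307503) = -4920048
Delta mod 53 = 48

Delta = 48 (mod 53)


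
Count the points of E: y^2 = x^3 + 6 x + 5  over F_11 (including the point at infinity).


For each x in F_11, count y with y^2 = x^3 + 6 x + 5 mod 11:
  x = 0: RHS = 5, y in [4, 7]  -> 2 point(s)
  x = 1: RHS = 1, y in [1, 10]  -> 2 point(s)
  x = 2: RHS = 3, y in [5, 6]  -> 2 point(s)
  x = 4: RHS = 5, y in [4, 7]  -> 2 point(s)
  x = 6: RHS = 4, y in [2, 9]  -> 2 point(s)
  x = 7: RHS = 5, y in [4, 7]  -> 2 point(s)
  x = 8: RHS = 4, y in [2, 9]  -> 2 point(s)
  x = 10: RHS = 9, y in [3, 8]  -> 2 point(s)
Affine points: 16. Add the point at infinity: total = 17.

#E(F_11) = 17


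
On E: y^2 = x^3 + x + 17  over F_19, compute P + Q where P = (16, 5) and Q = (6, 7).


P != Q, so use the chord formula.
s = (y2 - y1) / (x2 - x1) = (2) / (9) mod 19 = 15
x3 = s^2 - x1 - x2 mod 19 = 15^2 - 16 - 6 = 13
y3 = s (x1 - x3) - y1 mod 19 = 15 * (16 - 13) - 5 = 2

P + Q = (13, 2)


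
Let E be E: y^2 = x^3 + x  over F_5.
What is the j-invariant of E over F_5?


Delta = -16(4 a^3 + 27 b^2) mod 5 = 1
-1728 * (4 a)^3 = -1728 * (4*1)^3 mod 5 = 3
j = 3 * 1^(-1) mod 5 = 3

j = 3 (mod 5)


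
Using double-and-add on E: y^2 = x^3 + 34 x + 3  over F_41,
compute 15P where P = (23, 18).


k = 15 = 1111_2 (binary, LSB first: 1111)
Double-and-add from P = (23, 18):
  bit 0 = 1: acc = O + (23, 18) = (23, 18)
  bit 1 = 1: acc = (23, 18) + (16, 25) = (3, 3)
  bit 2 = 1: acc = (3, 3) + (13, 10) = (30, 15)
  bit 3 = 1: acc = (30, 15) + (25, 18) = (29, 9)

15P = (29, 9)


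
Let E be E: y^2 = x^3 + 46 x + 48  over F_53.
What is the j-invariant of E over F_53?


Delta = -16(4 a^3 + 27 b^2) mod 53 = 22
-1728 * (4 a)^3 = -1728 * (4*46)^3 mod 53 = 2
j = 2 * 22^(-1) mod 53 = 29

j = 29 (mod 53)


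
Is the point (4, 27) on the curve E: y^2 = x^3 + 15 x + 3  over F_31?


Check whether y^2 = x^3 + 15 x + 3 (mod 31) for (x, y) = (4, 27).
LHS: y^2 = 27^2 mod 31 = 16
RHS: x^3 + 15 x + 3 = 4^3 + 15*4 + 3 mod 31 = 3
LHS != RHS

No, not on the curve


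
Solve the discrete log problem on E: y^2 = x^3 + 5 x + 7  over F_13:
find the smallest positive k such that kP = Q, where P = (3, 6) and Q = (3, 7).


Enumerate multiples of P until we hit Q = (3, 7):
  1P = (3, 6)
  2P = (4, 0)
  3P = (3, 7)
Match found at i = 3.

k = 3


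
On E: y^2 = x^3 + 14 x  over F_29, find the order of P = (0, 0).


Compute successive multiples of P until we hit O:
  1P = (0, 0)
  2P = O

ord(P) = 2


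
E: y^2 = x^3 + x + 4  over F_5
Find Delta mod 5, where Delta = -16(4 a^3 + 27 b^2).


4 a^3 + 27 b^2 = 4*1^3 + 27*4^2 = 4 + 432 = 436
Delta = -16 * (436) = -6976
Delta mod 5 = 4

Delta = 4 (mod 5)


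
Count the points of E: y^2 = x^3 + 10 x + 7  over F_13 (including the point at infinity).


For each x in F_13, count y with y^2 = x^3 + 10 x + 7 mod 13:
  x = 2: RHS = 9, y in [3, 10]  -> 2 point(s)
  x = 3: RHS = 12, y in [5, 8]  -> 2 point(s)
  x = 5: RHS = 0, y in [0]  -> 1 point(s)
  x = 6: RHS = 10, y in [6, 7]  -> 2 point(s)
  x = 7: RHS = 4, y in [2, 11]  -> 2 point(s)
  x = 8: RHS = 1, y in [1, 12]  -> 2 point(s)
  x = 12: RHS = 9, y in [3, 10]  -> 2 point(s)
Affine points: 13. Add the point at infinity: total = 14.

#E(F_13) = 14


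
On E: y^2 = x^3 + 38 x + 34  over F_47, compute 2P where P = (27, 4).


Doubling: s = (3 x1^2 + a) / (2 y1)
s = (3*27^2 + 38) / (2*4) mod 47 = 2
x3 = s^2 - 2 x1 mod 47 = 2^2 - 2*27 = 44
y3 = s (x1 - x3) - y1 mod 47 = 2 * (27 - 44) - 4 = 9

2P = (44, 9)


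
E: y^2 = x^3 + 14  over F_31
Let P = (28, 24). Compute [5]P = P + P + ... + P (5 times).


k = 5 = 101_2 (binary, LSB first: 101)
Double-and-add from P = (28, 24):
  bit 0 = 1: acc = O + (28, 24) = (28, 24)
  bit 1 = 0: acc unchanged = (28, 24)
  bit 2 = 1: acc = (28, 24) + (16, 24) = (18, 7)

5P = (18, 7)


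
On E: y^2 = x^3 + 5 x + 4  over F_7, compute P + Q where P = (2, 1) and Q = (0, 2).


P != Q, so use the chord formula.
s = (y2 - y1) / (x2 - x1) = (1) / (5) mod 7 = 3
x3 = s^2 - x1 - x2 mod 7 = 3^2 - 2 - 0 = 0
y3 = s (x1 - x3) - y1 mod 7 = 3 * (2 - 0) - 1 = 5

P + Q = (0, 5)


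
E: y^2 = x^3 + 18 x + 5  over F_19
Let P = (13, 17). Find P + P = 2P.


Doubling: s = (3 x1^2 + a) / (2 y1)
s = (3*13^2 + 18) / (2*17) mod 19 = 16
x3 = s^2 - 2 x1 mod 19 = 16^2 - 2*13 = 2
y3 = s (x1 - x3) - y1 mod 19 = 16 * (13 - 2) - 17 = 7

2P = (2, 7)


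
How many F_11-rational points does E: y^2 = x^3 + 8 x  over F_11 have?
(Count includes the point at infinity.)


For each x in F_11, count y with y^2 = x^3 + 8 x + 0 mod 11:
  x = 0: RHS = 0, y in [0]  -> 1 point(s)
  x = 1: RHS = 9, y in [3, 8]  -> 2 point(s)
  x = 5: RHS = 0, y in [0]  -> 1 point(s)
  x = 6: RHS = 0, y in [0]  -> 1 point(s)
  x = 7: RHS = 3, y in [5, 6]  -> 2 point(s)
  x = 8: RHS = 4, y in [2, 9]  -> 2 point(s)
  x = 9: RHS = 9, y in [3, 8]  -> 2 point(s)
Affine points: 11. Add the point at infinity: total = 12.

#E(F_11) = 12
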